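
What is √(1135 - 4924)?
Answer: 3*I*√421 ≈ 61.555*I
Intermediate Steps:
√(1135 - 4924) = √(-3789) = 3*I*√421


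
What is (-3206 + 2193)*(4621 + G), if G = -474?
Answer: -4200911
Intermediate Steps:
(-3206 + 2193)*(4621 + G) = (-3206 + 2193)*(4621 - 474) = -1013*4147 = -4200911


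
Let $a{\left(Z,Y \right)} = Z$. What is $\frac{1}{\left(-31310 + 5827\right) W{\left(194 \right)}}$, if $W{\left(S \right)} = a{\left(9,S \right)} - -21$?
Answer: $- \frac{1}{764490} \approx -1.3081 \cdot 10^{-6}$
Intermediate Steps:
$W{\left(S \right)} = 30$ ($W{\left(S \right)} = 9 - -21 = 9 + 21 = 30$)
$\frac{1}{\left(-31310 + 5827\right) W{\left(194 \right)}} = \frac{1}{\left(-31310 + 5827\right) 30} = \frac{1}{-25483} \cdot \frac{1}{30} = \left(- \frac{1}{25483}\right) \frac{1}{30} = - \frac{1}{764490}$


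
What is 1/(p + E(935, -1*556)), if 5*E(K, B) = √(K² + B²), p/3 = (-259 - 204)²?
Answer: 16077675/10339664152864 - 5*√1183361/10339664152864 ≈ 1.5544e-6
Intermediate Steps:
p = 643107 (p = 3*(-259 - 204)² = 3*(-463)² = 3*214369 = 643107)
E(K, B) = √(B² + K²)/5 (E(K, B) = √(K² + B²)/5 = √(B² + K²)/5)
1/(p + E(935, -1*556)) = 1/(643107 + √((-1*556)² + 935²)/5) = 1/(643107 + √((-556)² + 874225)/5) = 1/(643107 + √(309136 + 874225)/5) = 1/(643107 + √1183361/5)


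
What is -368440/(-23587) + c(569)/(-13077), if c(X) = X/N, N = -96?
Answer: 462550049483/29610931104 ≈ 15.621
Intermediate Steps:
c(X) = -X/96 (c(X) = X/(-96) = X*(-1/96) = -X/96)
-368440/(-23587) + c(569)/(-13077) = -368440/(-23587) - 1/96*569/(-13077) = -368440*(-1/23587) - 569/96*(-1/13077) = 368440/23587 + 569/1255392 = 462550049483/29610931104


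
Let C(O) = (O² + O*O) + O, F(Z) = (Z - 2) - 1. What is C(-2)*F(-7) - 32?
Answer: -92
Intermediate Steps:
F(Z) = -3 + Z (F(Z) = (-2 + Z) - 1 = -3 + Z)
C(O) = O + 2*O² (C(O) = (O² + O²) + O = 2*O² + O = O + 2*O²)
C(-2)*F(-7) - 32 = (-2*(1 + 2*(-2)))*(-3 - 7) - 32 = -2*(1 - 4)*(-10) - 32 = -2*(-3)*(-10) - 32 = 6*(-10) - 32 = -60 - 32 = -92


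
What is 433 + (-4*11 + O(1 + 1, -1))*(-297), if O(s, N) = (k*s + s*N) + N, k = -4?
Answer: 16768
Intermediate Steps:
O(s, N) = N - 4*s + N*s (O(s, N) = (-4*s + s*N) + N = (-4*s + N*s) + N = N - 4*s + N*s)
433 + (-4*11 + O(1 + 1, -1))*(-297) = 433 + (-4*11 + (-1 - 4*(1 + 1) - (1 + 1)))*(-297) = 433 + (-44 + (-1 - 4*2 - 1*2))*(-297) = 433 + (-44 + (-1 - 8 - 2))*(-297) = 433 + (-44 - 11)*(-297) = 433 - 55*(-297) = 433 + 16335 = 16768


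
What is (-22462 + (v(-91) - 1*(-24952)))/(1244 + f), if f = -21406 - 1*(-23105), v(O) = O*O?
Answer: 10771/2943 ≈ 3.6599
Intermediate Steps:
v(O) = O**2
f = 1699 (f = -21406 + 23105 = 1699)
(-22462 + (v(-91) - 1*(-24952)))/(1244 + f) = (-22462 + ((-91)**2 - 1*(-24952)))/(1244 + 1699) = (-22462 + (8281 + 24952))/2943 = (-22462 + 33233)*(1/2943) = 10771*(1/2943) = 10771/2943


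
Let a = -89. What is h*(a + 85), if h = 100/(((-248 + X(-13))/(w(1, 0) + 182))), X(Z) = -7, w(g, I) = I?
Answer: 14560/51 ≈ 285.49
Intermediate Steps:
h = -3640/51 (h = 100/(((-248 - 7)/(0 + 182))) = 100/((-255/182)) = 100/((-255*1/182)) = 100/(-255/182) = 100*(-182/255) = -3640/51 ≈ -71.373)
h*(a + 85) = -3640*(-89 + 85)/51 = -3640/51*(-4) = 14560/51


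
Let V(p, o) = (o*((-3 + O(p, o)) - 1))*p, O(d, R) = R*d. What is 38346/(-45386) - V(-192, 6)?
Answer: -2747323599/2063 ≈ -1.3317e+6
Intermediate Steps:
V(p, o) = o*p*(-4 + o*p) (V(p, o) = (o*((-3 + o*p) - 1))*p = (o*(-4 + o*p))*p = o*p*(-4 + o*p))
38346/(-45386) - V(-192, 6) = 38346/(-45386) - 6*(-192)*(-4 + 6*(-192)) = 38346*(-1/45386) - 6*(-192)*(-4 - 1152) = -1743/2063 - 6*(-192)*(-1156) = -1743/2063 - 1*1331712 = -1743/2063 - 1331712 = -2747323599/2063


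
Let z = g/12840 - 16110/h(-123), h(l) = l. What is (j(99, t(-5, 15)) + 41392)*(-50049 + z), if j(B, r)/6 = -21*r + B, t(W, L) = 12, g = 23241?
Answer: -177261899318441/87740 ≈ -2.0203e+9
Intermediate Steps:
z = 23301227/175480 (z = 23241/12840 - 16110/(-123) = 23241*(1/12840) - 16110*(-1/123) = 7747/4280 + 5370/41 = 23301227/175480 ≈ 132.79)
j(B, r) = -126*r + 6*B (j(B, r) = 6*(-21*r + B) = 6*(B - 21*r) = -126*r + 6*B)
(j(99, t(-5, 15)) + 41392)*(-50049 + z) = ((-126*12 + 6*99) + 41392)*(-50049 + 23301227/175480) = ((-1512 + 594) + 41392)*(-8759297293/175480) = (-918 + 41392)*(-8759297293/175480) = 40474*(-8759297293/175480) = -177261899318441/87740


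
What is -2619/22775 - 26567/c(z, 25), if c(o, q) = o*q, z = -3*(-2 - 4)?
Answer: -24249679/409950 ≈ -59.153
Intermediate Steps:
z = 18 (z = -3*(-6) = 18)
-2619/22775 - 26567/c(z, 25) = -2619/22775 - 26567/(18*25) = -2619*1/22775 - 26567/450 = -2619/22775 - 26567*1/450 = -2619/22775 - 26567/450 = -24249679/409950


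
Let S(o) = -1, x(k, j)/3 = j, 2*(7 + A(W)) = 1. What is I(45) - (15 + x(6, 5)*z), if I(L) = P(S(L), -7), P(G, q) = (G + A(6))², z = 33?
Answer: -1815/4 ≈ -453.75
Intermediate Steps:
A(W) = -13/2 (A(W) = -7 + (½)*1 = -7 + ½ = -13/2)
x(k, j) = 3*j
P(G, q) = (-13/2 + G)² (P(G, q) = (G - 13/2)² = (-13/2 + G)²)
I(L) = 225/4 (I(L) = (-13 + 2*(-1))²/4 = (-13 - 2)²/4 = (¼)*(-15)² = (¼)*225 = 225/4)
I(45) - (15 + x(6, 5)*z) = 225/4 - (15 + (3*5)*33) = 225/4 - (15 + 15*33) = 225/4 - (15 + 495) = 225/4 - 1*510 = 225/4 - 510 = -1815/4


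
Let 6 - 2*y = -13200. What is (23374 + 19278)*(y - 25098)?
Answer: -788848740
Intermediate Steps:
y = 6603 (y = 3 - ½*(-13200) = 3 + 6600 = 6603)
(23374 + 19278)*(y - 25098) = (23374 + 19278)*(6603 - 25098) = 42652*(-18495) = -788848740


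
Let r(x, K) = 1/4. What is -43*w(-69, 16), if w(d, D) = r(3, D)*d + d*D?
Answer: 192855/4 ≈ 48214.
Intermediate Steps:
r(x, K) = ¼
w(d, D) = d/4 + D*d (w(d, D) = d/4 + d*D = d/4 + D*d)
-43*w(-69, 16) = -(-2967)*(¼ + 16) = -(-2967)*65/4 = -43*(-4485/4) = 192855/4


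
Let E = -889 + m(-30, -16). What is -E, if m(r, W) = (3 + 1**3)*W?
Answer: 953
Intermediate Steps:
m(r, W) = 4*W (m(r, W) = (3 + 1)*W = 4*W)
E = -953 (E = -889 + 4*(-16) = -889 - 64 = -953)
-E = -1*(-953) = 953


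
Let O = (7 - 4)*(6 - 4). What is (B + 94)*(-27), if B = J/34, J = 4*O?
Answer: -43470/17 ≈ -2557.1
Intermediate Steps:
O = 6 (O = 3*2 = 6)
J = 24 (J = 4*6 = 24)
B = 12/17 (B = 24/34 = 24*(1/34) = 12/17 ≈ 0.70588)
(B + 94)*(-27) = (12/17 + 94)*(-27) = (1610/17)*(-27) = -43470/17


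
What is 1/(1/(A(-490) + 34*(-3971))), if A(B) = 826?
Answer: -134188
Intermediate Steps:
1/(1/(A(-490) + 34*(-3971))) = 1/(1/(826 + 34*(-3971))) = 1/(1/(826 - 135014)) = 1/(1/(-134188)) = 1/(-1/134188) = -134188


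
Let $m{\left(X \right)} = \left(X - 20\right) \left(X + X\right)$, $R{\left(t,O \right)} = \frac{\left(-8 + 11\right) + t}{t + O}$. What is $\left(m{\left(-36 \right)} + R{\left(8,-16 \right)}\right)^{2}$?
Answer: $\frac{1039740025}{64} \approx 1.6246 \cdot 10^{7}$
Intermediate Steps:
$R{\left(t,O \right)} = \frac{3 + t}{O + t}$
$m{\left(X \right)} = 2 X \left(-20 + X\right)$ ($m{\left(X \right)} = \left(-20 + X\right) 2 X = 2 X \left(-20 + X\right)$)
$\left(m{\left(-36 \right)} + R{\left(8,-16 \right)}\right)^{2} = \left(2 \left(-36\right) \left(-20 - 36\right) + \frac{3 + 8}{-16 + 8}\right)^{2} = \left(2 \left(-36\right) \left(-56\right) + \frac{1}{-8} \cdot 11\right)^{2} = \left(4032 - \frac{11}{8}\right)^{2} = \left(\frac{32245}{8}\right)^{2} = \frac{1039740025}{64}$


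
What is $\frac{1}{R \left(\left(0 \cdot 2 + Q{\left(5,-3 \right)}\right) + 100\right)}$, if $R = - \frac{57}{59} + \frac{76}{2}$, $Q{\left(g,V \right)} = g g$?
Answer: $\frac{59}{273125} \approx 0.00021602$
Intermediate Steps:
$Q{\left(g,V \right)} = g^{2}$
$R = \frac{2185}{59}$ ($R = \left(-57\right) \frac{1}{59} + 76 \cdot \frac{1}{2} = - \frac{57}{59} + 38 = \frac{2185}{59} \approx 37.034$)
$\frac{1}{R \left(\left(0 \cdot 2 + Q{\left(5,-3 \right)}\right) + 100\right)} = \frac{1}{\frac{2185}{59} \left(\left(0 \cdot 2 + 5^{2}\right) + 100\right)} = \frac{1}{\frac{2185}{59} \left(\left(0 + 25\right) + 100\right)} = \frac{1}{\frac{2185}{59} \left(25 + 100\right)} = \frac{1}{\frac{2185}{59} \cdot 125} = \frac{1}{\frac{273125}{59}} = \frac{59}{273125}$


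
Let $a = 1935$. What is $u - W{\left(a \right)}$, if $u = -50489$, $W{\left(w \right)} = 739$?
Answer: $-51228$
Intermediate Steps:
$u - W{\left(a \right)} = -50489 - 739 = -51228$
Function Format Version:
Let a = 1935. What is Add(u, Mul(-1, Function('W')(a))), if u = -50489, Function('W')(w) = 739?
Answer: -51228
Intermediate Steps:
Add(u, Mul(-1, Function('W')(a))) = Add(-50489, Mul(-1, 739)) = Add(-50489, -739) = -51228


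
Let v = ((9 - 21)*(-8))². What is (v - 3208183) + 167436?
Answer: -3031531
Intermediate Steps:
v = 9216 (v = (-12*(-8))² = 96² = 9216)
(v - 3208183) + 167436 = (9216 - 3208183) + 167436 = -3198967 + 167436 = -3031531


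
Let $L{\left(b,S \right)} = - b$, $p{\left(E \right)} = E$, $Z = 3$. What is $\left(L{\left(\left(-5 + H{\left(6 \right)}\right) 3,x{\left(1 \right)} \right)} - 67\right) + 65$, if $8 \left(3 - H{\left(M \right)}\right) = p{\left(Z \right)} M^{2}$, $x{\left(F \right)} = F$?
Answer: $\frac{89}{2} \approx 44.5$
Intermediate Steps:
$H{\left(M \right)} = 3 - \frac{3 M^{2}}{8}$
$\left(L{\left(\left(-5 + H{\left(6 \right)}\right) 3,x{\left(1 \right)} \right)} - 67\right) + 65 = \left(- \left(-5 + \left(3 - \frac{3 \cdot 6^{2}}{8}\right)\right) 3 - 67\right) + 65 = \left(- \left(-5 + \left(3 - \frac{27}{2}\right)\right) 3 - 67\right) + 65 = \left(- \left(-5 - \frac{21}{2}\right) 3 - 67\right) + 65 = \left(- \frac{\left(-31\right) 3}{2} - 67\right) + 65 = \left(\left(-1\right) \left(- \frac{93}{2}\right) - 67\right) + 65 = \left(\frac{93}{2} - 67\right) + 65 = - \frac{41}{2} + 65 = \frac{89}{2}$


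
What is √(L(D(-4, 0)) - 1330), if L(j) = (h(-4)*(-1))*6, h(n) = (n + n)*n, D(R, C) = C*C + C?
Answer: I*√1522 ≈ 39.013*I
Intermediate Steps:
D(R, C) = C + C² (D(R, C) = C² + C = C + C²)
h(n) = 2*n² (h(n) = (2*n)*n = 2*n²)
L(j) = -192 (L(j) = ((2*(-4)²)*(-1))*6 = ((2*16)*(-1))*6 = (32*(-1))*6 = -32*6 = -192)
√(L(D(-4, 0)) - 1330) = √(-192 - 1330) = √(-1522) = I*√1522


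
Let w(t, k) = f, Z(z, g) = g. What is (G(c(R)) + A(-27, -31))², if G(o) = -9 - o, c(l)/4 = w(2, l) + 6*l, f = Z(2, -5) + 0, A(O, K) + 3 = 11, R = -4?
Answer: 13225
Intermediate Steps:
A(O, K) = 8 (A(O, K) = -3 + 11 = 8)
f = -5 (f = -5 + 0 = -5)
w(t, k) = -5
c(l) = -20 + 24*l (c(l) = 4*(-5 + 6*l) = -20 + 24*l)
(G(c(R)) + A(-27, -31))² = ((-9 - (-20 + 24*(-4))) + 8)² = ((-9 - (-20 - 96)) + 8)² = ((-9 - 1*(-116)) + 8)² = ((-9 + 116) + 8)² = (107 + 8)² = 115² = 13225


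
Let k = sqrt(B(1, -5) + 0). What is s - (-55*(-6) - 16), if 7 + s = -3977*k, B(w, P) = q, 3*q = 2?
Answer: -321 - 3977*sqrt(6)/3 ≈ -3568.2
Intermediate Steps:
q = 2/3 (q = (1/3)*2 = 2/3 ≈ 0.66667)
B(w, P) = 2/3
k = sqrt(6)/3 (k = sqrt(2/3 + 0) = sqrt(2/3) = sqrt(6)/3 ≈ 0.81650)
s = -7 - 3977*sqrt(6)/3 ≈ -3254.2
s - (-55*(-6) - 16) = (-7 - 3977*sqrt(6)/3) - (-55*(-6) - 16) = (-7 - 3977*sqrt(6)/3) - (330 - 16) = (-7 - 3977*sqrt(6)/3) - 1*314 = (-7 - 3977*sqrt(6)/3) - 314 = -321 - 3977*sqrt(6)/3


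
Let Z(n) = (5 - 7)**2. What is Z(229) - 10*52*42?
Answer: -21836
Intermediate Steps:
Z(n) = 4 (Z(n) = (-2)**2 = 4)
Z(229) - 10*52*42 = 4 - 10*52*42 = 4 - 520*42 = 4 - 21840 = -21836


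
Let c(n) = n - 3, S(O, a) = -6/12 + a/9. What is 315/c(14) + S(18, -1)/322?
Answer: 1825619/63756 ≈ 28.634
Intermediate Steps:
S(O, a) = -½ + a/9 (S(O, a) = -6*1/12 + a*(⅑) = -½ + a/9)
c(n) = -3 + n
315/c(14) + S(18, -1)/322 = 315/(-3 + 14) + (-½ + (⅑)*(-1))/322 = 315/11 + (-½ - ⅑)*(1/322) = 315*(1/11) - 11/18*1/322 = 315/11 - 11/5796 = 1825619/63756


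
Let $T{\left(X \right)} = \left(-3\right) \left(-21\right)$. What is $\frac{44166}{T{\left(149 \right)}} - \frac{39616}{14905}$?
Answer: $\frac{218599474}{313005} \approx 698.39$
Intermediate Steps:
$T{\left(X \right)} = 63$
$\frac{44166}{T{\left(149 \right)}} - \frac{39616}{14905} = \frac{44166}{63} - \frac{39616}{14905} = 44166 \cdot \frac{1}{63} - \frac{39616}{14905} = \frac{14722}{21} - \frac{39616}{14905} = \frac{218599474}{313005}$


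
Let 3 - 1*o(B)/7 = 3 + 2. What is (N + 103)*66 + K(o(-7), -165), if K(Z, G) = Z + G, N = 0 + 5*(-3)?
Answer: 5629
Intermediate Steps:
o(B) = -14 (o(B) = 21 - 7*(3 + 2) = 21 - 7*5 = 21 - 35 = -14)
N = -15 (N = 0 - 15 = -15)
K(Z, G) = G + Z
(N + 103)*66 + K(o(-7), -165) = (-15 + 103)*66 + (-165 - 14) = 88*66 - 179 = 5808 - 179 = 5629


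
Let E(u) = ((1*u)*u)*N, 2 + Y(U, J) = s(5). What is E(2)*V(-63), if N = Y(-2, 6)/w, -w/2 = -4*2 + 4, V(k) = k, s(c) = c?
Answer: -189/2 ≈ -94.500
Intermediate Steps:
Y(U, J) = 3 (Y(U, J) = -2 + 5 = 3)
w = 8 (w = -2*(-4*2 + 4) = -2*(-8 + 4) = -2*(-4) = 8)
N = 3/8 ≈ 0.37500
E(u) = 3*u²/8 (E(u) = ((1*u)*u)*(3/8) = (u*u)*(3/8) = u²*(3/8) = 3*u²/8)
E(2)*V(-63) = ((3/8)*2²)*(-63) = ((3/8)*4)*(-63) = (3/2)*(-63) = -189/2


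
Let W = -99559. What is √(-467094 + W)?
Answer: I*√566653 ≈ 752.76*I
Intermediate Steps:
√(-467094 + W) = √(-467094 - 99559) = √(-566653) = I*√566653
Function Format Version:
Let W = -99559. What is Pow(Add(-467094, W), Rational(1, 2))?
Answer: Mul(I, Pow(566653, Rational(1, 2))) ≈ Mul(752.76, I)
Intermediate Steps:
Pow(Add(-467094, W), Rational(1, 2)) = Pow(Add(-467094, -99559), Rational(1, 2)) = Pow(-566653, Rational(1, 2)) = Mul(I, Pow(566653, Rational(1, 2)))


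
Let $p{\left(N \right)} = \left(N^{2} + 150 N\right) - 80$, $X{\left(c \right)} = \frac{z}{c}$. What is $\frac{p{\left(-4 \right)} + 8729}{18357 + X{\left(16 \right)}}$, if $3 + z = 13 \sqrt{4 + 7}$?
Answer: $\frac{1457700360}{3317883647} - \frac{64520 \sqrt{11}}{3317883647} \approx 0.43928$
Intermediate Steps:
$z = -3 + 13 \sqrt{11}$ ($z = -3 + 13 \sqrt{4 + 7} = -3 + 13 \sqrt{11} \approx 40.116$)
$X{\left(c \right)} = \frac{-3 + 13 \sqrt{11}}{c}$
$p{\left(N \right)} = -80 + N^{2} + 150 N$
$\frac{p{\left(-4 \right)} + 8729}{18357 + X{\left(16 \right)}} = \frac{\left(-80 + \left(-4\right)^{2} + 150 \left(-4\right)\right) + 8729}{18357 + \frac{-3 + 13 \sqrt{11}}{16}} = \frac{\left(-80 + 16 - 600\right) + 8729}{18357 + \frac{-3 + 13 \sqrt{11}}{16}} = \frac{-664 + 8729}{18357 - \left(\frac{3}{16} - \frac{13 \sqrt{11}}{16}\right)} = \frac{8065}{\frac{293709}{16} + \frac{13 \sqrt{11}}{16}}$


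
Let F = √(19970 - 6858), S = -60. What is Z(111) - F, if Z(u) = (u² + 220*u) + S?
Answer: 36681 - 2*√3278 ≈ 36567.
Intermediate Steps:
Z(u) = -60 + u² + 220*u (Z(u) = (u² + 220*u) - 60 = -60 + u² + 220*u)
F = 2*√3278 (F = √13112 = 2*√3278 ≈ 114.51)
Z(111) - F = (-60 + 111² + 220*111) - 2*√3278 = (-60 + 12321 + 24420) - 2*√3278 = 36681 - 2*√3278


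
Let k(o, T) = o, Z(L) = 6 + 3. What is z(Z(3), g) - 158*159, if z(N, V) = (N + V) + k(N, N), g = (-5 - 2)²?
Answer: -25055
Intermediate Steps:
Z(L) = 9
g = 49 (g = (-7)² = 49)
z(N, V) = V + 2*N (z(N, V) = (N + V) + N = V + 2*N)
z(Z(3), g) - 158*159 = (49 + 2*9) - 158*159 = (49 + 18) - 25122 = 67 - 25122 = -25055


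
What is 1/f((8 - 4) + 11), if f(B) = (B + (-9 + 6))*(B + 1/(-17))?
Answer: 17/3048 ≈ 0.0055774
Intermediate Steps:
f(B) = (-3 + B)*(-1/17 + B) (f(B) = (B - 3)*(B - 1/17) = (-3 + B)*(-1/17 + B))
1/f((8 - 4) + 11) = 1/(3/17 + ((8 - 4) + 11)² - 52*((8 - 4) + 11)/17) = 1/(3/17 + (4 + 11)² - 52*(4 + 11)/17) = 1/(3/17 + 15² - 52/17*15) = 1/(3/17 + 225 - 780/17) = 1/(3048/17) = 17/3048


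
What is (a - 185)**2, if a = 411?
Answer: 51076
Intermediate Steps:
(a - 185)**2 = (411 - 185)**2 = 226**2 = 51076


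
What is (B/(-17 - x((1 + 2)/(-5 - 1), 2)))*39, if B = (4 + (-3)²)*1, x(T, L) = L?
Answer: -507/19 ≈ -26.684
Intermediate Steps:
B = 13 (B = (4 + 9)*1 = 13*1 = 13)
(B/(-17 - x((1 + 2)/(-5 - 1), 2)))*39 = (13/(-17 - 1*2))*39 = (13/(-17 - 2))*39 = (13/(-19))*39 = (13*(-1/19))*39 = -13/19*39 = -507/19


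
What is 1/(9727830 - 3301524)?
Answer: 1/6426306 ≈ 1.5561e-7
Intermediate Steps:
1/(9727830 - 3301524) = 1/6426306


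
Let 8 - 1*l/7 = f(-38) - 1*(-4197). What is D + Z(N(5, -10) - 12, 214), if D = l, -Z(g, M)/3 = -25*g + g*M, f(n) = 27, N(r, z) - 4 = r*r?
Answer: -39151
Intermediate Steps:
N(r, z) = 4 + r² (N(r, z) = 4 + r*r = 4 + r²)
l = -29512 (l = 56 - 7*(27 - 1*(-4197)) = 56 - 7*(27 + 4197) = 56 - 7*4224 = 56 - 29568 = -29512)
Z(g, M) = 75*g - 3*M*g (Z(g, M) = -3*(-25*g + g*M) = -3*(-25*g + M*g) = 75*g - 3*M*g)
D = -29512
D + Z(N(5, -10) - 12, 214) = -29512 + 3*((4 + 5²) - 12)*(25 - 1*214) = -29512 + 3*((4 + 25) - 12)*(25 - 214) = -29512 + 3*(29 - 12)*(-189) = -29512 + 3*17*(-189) = -29512 - 9639 = -39151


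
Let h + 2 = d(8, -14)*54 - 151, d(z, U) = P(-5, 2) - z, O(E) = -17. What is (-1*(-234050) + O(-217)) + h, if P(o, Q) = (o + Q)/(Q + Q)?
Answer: 466815/2 ≈ 2.3341e+5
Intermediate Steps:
P(o, Q) = (Q + o)/(2*Q) (P(o, Q) = (Q + o)/((2*Q)) = (Q + o)*(1/(2*Q)) = (Q + o)/(2*Q))
d(z, U) = -3/4 - z (d(z, U) = (1/2)*(2 - 5)/2 - z = (1/2)*(1/2)*(-3) - z = -3/4 - z)
h = -1251/2 (h = -2 + ((-3/4 - 1*8)*54 - 151) = -2 + ((-3/4 - 8)*54 - 151) = -2 + (-35/4*54 - 151) = -2 + (-945/2 - 151) = -2 - 1247/2 = -1251/2 ≈ -625.50)
(-1*(-234050) + O(-217)) + h = (-1*(-234050) - 17) - 1251/2 = (234050 - 17) - 1251/2 = 234033 - 1251/2 = 466815/2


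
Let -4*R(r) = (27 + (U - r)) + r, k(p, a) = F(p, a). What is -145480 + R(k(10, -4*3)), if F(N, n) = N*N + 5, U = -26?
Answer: -581921/4 ≈ -1.4548e+5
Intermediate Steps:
F(N, n) = 5 + N² (F(N, n) = N² + 5 = 5 + N²)
k(p, a) = 5 + p²
R(r) = -¼ (R(r) = -((27 + (-26 - r)) + r)/4 = -((1 - r) + r)/4 = -¼*1 = -¼)
-145480 + R(k(10, -4*3)) = -145480 - ¼ = -581921/4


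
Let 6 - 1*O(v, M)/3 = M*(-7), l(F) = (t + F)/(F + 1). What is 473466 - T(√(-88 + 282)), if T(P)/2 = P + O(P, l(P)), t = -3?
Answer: 91363716/193 - 218*√194/193 ≈ 4.7337e+5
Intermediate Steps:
l(F) = (-3 + F)/(1 + F) (l(F) = (-3 + F)/(F + 1) = (-3 + F)/(1 + F))
O(v, M) = 18 + 21*M (O(v, M) = 18 - 3*M*(-7) = 18 - (-21)*M = 18 + 21*M)
T(P) = 36 + 2*P + 42*(-3 + P)/(1 + P) (T(P) = 2*(P + (18 + 21*((-3 + P)/(1 + P)))) = 2*(P + (18 + 21*(-3 + P)/(1 + P))) = 2*(18 + P + 21*(-3 + P)/(1 + P)) = 36 + 2*P + 42*(-3 + P)/(1 + P))
473466 - T(√(-88 + 282)) = 473466 - 2*(-45 + (√(-88 + 282))² + 40*√(-88 + 282))/(1 + √(-88 + 282)) = 473466 - 2*(-45 + (√194)² + 40*√194)/(1 + √194) = 473466 - 2*(-45 + 194 + 40*√194)/(1 + √194) = 473466 - 2*(149 + 40*√194)/(1 + √194)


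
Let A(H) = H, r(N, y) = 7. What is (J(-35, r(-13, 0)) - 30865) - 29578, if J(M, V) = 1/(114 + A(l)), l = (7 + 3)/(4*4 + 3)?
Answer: -131523949/2176 ≈ -60443.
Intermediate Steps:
l = 10/19 (l = 10/(16 + 3) = 10/19 ≈ 0.52632)
J(M, V) = 19/2176 (J(M, V) = 1/(114 + 10/19) = 1/(2176/19) = 19/2176)
(J(-35, r(-13, 0)) - 30865) - 29578 = (19/2176 - 30865) - 29578 = -67162221/2176 - 29578 = -131523949/2176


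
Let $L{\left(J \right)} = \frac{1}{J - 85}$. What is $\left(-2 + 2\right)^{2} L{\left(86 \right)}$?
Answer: $0$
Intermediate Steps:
$L{\left(J \right)} = \frac{1}{-85 + J}$
$\left(-2 + 2\right)^{2} L{\left(86 \right)} = \frac{\left(-2 + 2\right)^{2}}{-85 + 86} = \frac{0^{2}}{1} = 0 \cdot 1 = 0$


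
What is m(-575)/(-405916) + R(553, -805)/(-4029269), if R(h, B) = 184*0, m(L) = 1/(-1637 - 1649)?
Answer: 1/1333839976 ≈ 7.4971e-10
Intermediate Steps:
m(L) = -1/3286 (m(L) = 1/(-3286) = -1/3286)
R(h, B) = 0
m(-575)/(-405916) + R(553, -805)/(-4029269) = -1/3286/(-405916) + 0/(-4029269) = -1/3286*(-1/405916) + 0*(-1/4029269) = 1/1333839976 + 0 = 1/1333839976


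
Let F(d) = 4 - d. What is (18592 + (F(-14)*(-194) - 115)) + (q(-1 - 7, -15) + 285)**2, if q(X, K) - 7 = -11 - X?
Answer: 98506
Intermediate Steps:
q(X, K) = -4 - X (q(X, K) = 7 + (-11 - X) = -4 - X)
(18592 + (F(-14)*(-194) - 115)) + (q(-1 - 7, -15) + 285)**2 = (18592 + ((4 - 1*(-14))*(-194) - 115)) + ((-4 - (-1 - 7)) + 285)**2 = (18592 + ((4 + 14)*(-194) - 115)) + ((-4 - 1*(-8)) + 285)**2 = (18592 + (18*(-194) - 115)) + ((-4 + 8) + 285)**2 = (18592 + (-3492 - 115)) + (4 + 285)**2 = (18592 - 3607) + 289**2 = 14985 + 83521 = 98506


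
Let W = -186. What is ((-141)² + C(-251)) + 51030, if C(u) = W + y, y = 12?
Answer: 70737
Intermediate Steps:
C(u) = -174 (C(u) = -186 + 12 = -174)
((-141)² + C(-251)) + 51030 = ((-141)² - 174) + 51030 = (19881 - 174) + 51030 = 19707 + 51030 = 70737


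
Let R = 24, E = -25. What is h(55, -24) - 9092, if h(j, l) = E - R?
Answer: -9141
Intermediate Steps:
h(j, l) = -49 (h(j, l) = -25 - 1*24 = -25 - 24 = -49)
h(55, -24) - 9092 = -49 - 9092 = -9141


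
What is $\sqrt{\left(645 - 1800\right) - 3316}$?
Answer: $i \sqrt{4471} \approx 66.865 i$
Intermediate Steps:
$\sqrt{\left(645 - 1800\right) - 3316} = \sqrt{-1155 - 3316} = \sqrt{-4471} = i \sqrt{4471}$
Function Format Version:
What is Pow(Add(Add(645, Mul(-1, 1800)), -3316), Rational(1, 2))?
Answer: Mul(I, Pow(4471, Rational(1, 2))) ≈ Mul(66.865, I)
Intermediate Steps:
Pow(Add(Add(645, Mul(-1, 1800)), -3316), Rational(1, 2)) = Pow(Add(Add(645, -1800), -3316), Rational(1, 2)) = Pow(Add(-1155, -3316), Rational(1, 2)) = Pow(-4471, Rational(1, 2)) = Mul(I, Pow(4471, Rational(1, 2)))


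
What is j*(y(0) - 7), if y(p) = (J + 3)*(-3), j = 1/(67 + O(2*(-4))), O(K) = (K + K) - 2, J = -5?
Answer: -1/49 ≈ -0.020408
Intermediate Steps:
O(K) = -2 + 2*K (O(K) = 2*K - 2 = -2 + 2*K)
j = 1/49 (j = 1/(67 + (-2 + 2*(2*(-4)))) = 1/(67 + (-2 + 2*(-8))) = 1/(67 + (-2 - 16)) = 1/(67 - 18) = 1/49 ≈ 0.020408)
y(p) = 6 (y(p) = (-5 + 3)*(-3) = -2*(-3) = 6)
j*(y(0) - 7) = (6 - 7)/49 = (1/49)*(-1) = -1/49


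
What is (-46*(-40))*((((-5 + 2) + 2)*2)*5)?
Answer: -18400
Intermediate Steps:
(-46*(-40))*((((-5 + 2) + 2)*2)*5) = 1840*(((-3 + 2)*2)*5) = 1840*(-1*2*5) = 1840*(-2*5) = 1840*(-10) = -18400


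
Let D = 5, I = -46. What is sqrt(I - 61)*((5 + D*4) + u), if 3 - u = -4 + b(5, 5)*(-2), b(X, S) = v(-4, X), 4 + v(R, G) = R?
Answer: 16*I*sqrt(107) ≈ 165.51*I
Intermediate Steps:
v(R, G) = -4 + R
b(X, S) = -8 (b(X, S) = -4 - 4 = -8)
u = -9 (u = 3 - (-4 - 8*(-2)) = 3 - (-4 + 16) = 3 - 1*12 = 3 - 12 = -9)
sqrt(I - 61)*((5 + D*4) + u) = sqrt(-46 - 61)*((5 + 5*4) - 9) = sqrt(-107)*((5 + 20) - 9) = (I*sqrt(107))*(25 - 9) = (I*sqrt(107))*16 = 16*I*sqrt(107)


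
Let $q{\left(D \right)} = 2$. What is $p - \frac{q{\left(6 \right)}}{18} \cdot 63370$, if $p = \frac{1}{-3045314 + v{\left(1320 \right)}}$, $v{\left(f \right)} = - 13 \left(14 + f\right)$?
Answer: $- \frac{194080510729}{27563904} \approx -7041.1$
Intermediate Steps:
$v{\left(f \right)} = -182 - 13 f$
$p = - \frac{1}{3062656}$ ($p = \frac{1}{-3045314 - 17342} = \frac{1}{-3062656} = - \frac{1}{3062656} \approx -3.2651 \cdot 10^{-7}$)
$p - \frac{q{\left(6 \right)}}{18} \cdot 63370 = - \frac{1}{3062656} - \frac{2}{18} \cdot 63370 = - \frac{1}{3062656} - 2 \cdot \frac{1}{18} \cdot 63370 = - \frac{1}{3062656} - \frac{1}{9} \cdot 63370 = - \frac{1}{3062656} - \frac{63370}{9} = - \frac{194080510729}{27563904}$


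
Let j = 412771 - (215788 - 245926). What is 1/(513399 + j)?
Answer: 1/956308 ≈ 1.0457e-6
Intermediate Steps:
j = 442909 (j = 412771 - 1*(-30138) = 412771 + 30138 = 442909)
1/(513399 + j) = 1/(513399 + 442909) = 1/956308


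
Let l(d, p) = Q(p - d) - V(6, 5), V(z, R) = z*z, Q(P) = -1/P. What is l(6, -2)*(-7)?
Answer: 2009/8 ≈ 251.13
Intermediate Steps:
V(z, R) = z²
l(d, p) = -36 - 1/(p - d) (l(d, p) = -1/(p - d) - 1*6² = -1/(p - d) - 1*36 = -1/(p - d) - 36 = -36 - 1/(p - d))
l(6, -2)*(-7) = (-36 + 1/(6 - 1*(-2)))*(-7) = (-36 + 1/(6 + 2))*(-7) = (-36 + 1/8)*(-7) = (-36 + ⅛)*(-7) = -287/8*(-7) = 2009/8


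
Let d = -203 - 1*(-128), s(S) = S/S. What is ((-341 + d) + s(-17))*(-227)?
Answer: 94205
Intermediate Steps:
s(S) = 1
d = -75 (d = -203 + 128 = -75)
((-341 + d) + s(-17))*(-227) = ((-341 - 75) + 1)*(-227) = (-416 + 1)*(-227) = -415*(-227) = 94205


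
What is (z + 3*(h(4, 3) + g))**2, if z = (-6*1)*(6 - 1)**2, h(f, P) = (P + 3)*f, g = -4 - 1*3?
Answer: 9801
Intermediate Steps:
g = -7 (g = -4 - 3 = -7)
h(f, P) = f*(3 + P) (h(f, P) = (3 + P)*f = f*(3 + P))
z = -150 (z = -6*5**2 = -6*25 = -150)
(z + 3*(h(4, 3) + g))**2 = (-150 + 3*(4*(3 + 3) - 7))**2 = (-150 + 3*(4*6 - 7))**2 = (-150 + 3*(24 - 7))**2 = (-150 + 3*17)**2 = (-150 + 51)**2 = (-99)**2 = 9801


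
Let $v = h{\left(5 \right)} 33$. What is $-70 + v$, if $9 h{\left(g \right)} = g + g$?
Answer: $- \frac{100}{3} \approx -33.333$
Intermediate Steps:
$h{\left(g \right)} = \frac{2 g}{9}$ ($h{\left(g \right)} = \frac{g + g}{9} = \frac{2 g}{9}$)
$v = \frac{110}{3}$ ($v = \frac{2}{9} \cdot 5 \cdot 33 = \frac{10}{9} \cdot 33 = \frac{110}{3} \approx 36.667$)
$-70 + v = -70 + \frac{110}{3} = - \frac{100}{3}$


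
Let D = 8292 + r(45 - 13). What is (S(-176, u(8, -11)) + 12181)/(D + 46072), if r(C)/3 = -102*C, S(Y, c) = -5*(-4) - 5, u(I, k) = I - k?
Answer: 3049/11143 ≈ 0.27362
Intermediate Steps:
S(Y, c) = 15 (S(Y, c) = 20 - 5 = 15)
r(C) = -306*C (r(C) = 3*(-102*C) = -306*C)
D = -1500 (D = 8292 - 306*(45 - 13) = 8292 - 306*32 = 8292 - 9792 = -1500)
(S(-176, u(8, -11)) + 12181)/(D + 46072) = (15 + 12181)/(-1500 + 46072) = 12196/44572 = 12196*(1/44572) = 3049/11143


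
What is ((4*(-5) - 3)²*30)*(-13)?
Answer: -206310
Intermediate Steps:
((4*(-5) - 3)²*30)*(-13) = ((-20 - 3)²*30)*(-13) = ((-23)²*30)*(-13) = (529*30)*(-13) = 15870*(-13) = -206310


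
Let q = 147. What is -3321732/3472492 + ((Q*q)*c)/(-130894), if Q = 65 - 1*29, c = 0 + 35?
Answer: -134746219581/56816045981 ≈ -2.3716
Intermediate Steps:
c = 35
Q = 36 (Q = 65 - 29 = 36)
-3321732/3472492 + ((Q*q)*c)/(-130894) = -3321732/3472492 + ((36*147)*35)/(-130894) = -3321732*1/3472492 + (5292*35)*(-1/130894) = -830433/868123 + 185220*(-1/130894) = -830433/868123 - 92610/65447 = -134746219581/56816045981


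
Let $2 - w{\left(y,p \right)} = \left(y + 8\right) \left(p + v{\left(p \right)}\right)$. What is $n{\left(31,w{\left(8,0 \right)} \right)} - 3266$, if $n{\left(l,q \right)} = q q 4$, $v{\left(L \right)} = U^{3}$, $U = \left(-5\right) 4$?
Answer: $65538044750$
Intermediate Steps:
$U = -20$
$v{\left(L \right)} = -8000$ ($v{\left(L \right)} = \left(-20\right)^{3} = -8000$)
$w{\left(y,p \right)} = 2 - \left(-8000 + p\right) \left(8 + y\right)$ ($w{\left(y,p \right)} = 2 - \left(y + 8\right) \left(p - 8000\right) = 2 - \left(8 + y\right) \left(-8000 + p\right) = 2 - \left(-8000 + p\right) \left(8 + y\right)$)
$n{\left(l,q \right)} = 4 q^{2}$ ($n{\left(l,q \right)} = q^{2} \cdot 4 = 4 q^{2}$)
$n{\left(31,w{\left(8,0 \right)} \right)} - 3266 = 4 \left(64002 - 0 + 8000 \cdot 8 - 0 \cdot 8\right)^{2} - 3266 = 4 \left(64002 + 0 + 64000 + 0\right)^{2} - 3266 = 4 \cdot 128002^{2} - 3266 = 4 \cdot 16384512004 - 3266 = 65538048016 - 3266 = 65538044750$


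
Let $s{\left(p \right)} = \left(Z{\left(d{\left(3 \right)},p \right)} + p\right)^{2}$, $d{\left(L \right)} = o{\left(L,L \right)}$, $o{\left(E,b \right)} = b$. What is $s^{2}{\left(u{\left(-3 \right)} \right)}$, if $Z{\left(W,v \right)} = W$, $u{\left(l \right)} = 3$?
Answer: $1296$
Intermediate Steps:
$d{\left(L \right)} = L$
$s{\left(p \right)} = \left(3 + p\right)^{2}$
$s^{2}{\left(u{\left(-3 \right)} \right)} = \left(\left(3 + 3\right)^{2}\right)^{2} = \left(6^{2}\right)^{2} = 36^{2} = 1296$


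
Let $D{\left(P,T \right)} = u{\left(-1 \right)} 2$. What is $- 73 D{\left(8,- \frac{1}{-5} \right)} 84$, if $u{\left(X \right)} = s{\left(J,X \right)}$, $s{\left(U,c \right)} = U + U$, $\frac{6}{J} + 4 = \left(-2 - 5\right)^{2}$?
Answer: $- \frac{16352}{5} \approx -3270.4$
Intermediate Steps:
$J = \frac{2}{15}$ ($J = \frac{6}{-4 + \left(-2 - 5\right)^{2}} = \frac{6}{-4 + \left(-7\right)^{2}} = \frac{6}{-4 + 49} = \frac{6}{45} = 6 \cdot \frac{1}{45} = \frac{2}{15} \approx 0.13333$)
$s{\left(U,c \right)} = 2 U$
$u{\left(X \right)} = \frac{4}{15}$ ($u{\left(X \right)} = 2 \cdot \frac{2}{15} = \frac{4}{15}$)
$D{\left(P,T \right)} = \frac{8}{15}$ ($D{\left(P,T \right)} = \frac{4}{15} \cdot 2 = \frac{8}{15}$)
$- 73 D{\left(8,- \frac{1}{-5} \right)} 84 = \left(-73\right) \frac{8}{15} \cdot 84 = \left(- \frac{584}{15}\right) 84 = - \frac{16352}{5}$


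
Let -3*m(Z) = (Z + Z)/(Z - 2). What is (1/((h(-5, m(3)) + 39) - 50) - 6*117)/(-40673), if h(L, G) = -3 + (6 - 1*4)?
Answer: 8425/488076 ≈ 0.017262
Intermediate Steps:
m(Z) = -2*Z/(3*(-2 + Z)) (m(Z) = -(Z + Z)/(3*(Z - 2)) = -2*Z/(3*(-2 + Z)))
h(L, G) = -1 (h(L, G) = -3 + (6 - 4) = -3 + 2 = -1)
(1/((h(-5, m(3)) + 39) - 50) - 6*117)/(-40673) = (1/((-1 + 39) - 50) - 6*117)/(-40673) = (1/(38 - 50) - 702)*(-1/40673) = (1/(-12) - 702)*(-1/40673) = (-1/12 - 702)*(-1/40673) = -8425/12*(-1/40673) = 8425/488076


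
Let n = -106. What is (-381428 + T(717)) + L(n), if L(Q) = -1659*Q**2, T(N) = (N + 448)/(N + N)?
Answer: -27277478003/1434 ≈ -1.9022e+7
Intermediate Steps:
T(N) = (448 + N)/(2*N) (T(N) = (448 + N)/((2*N)) = (448 + N)*(1/(2*N)) = (448 + N)/(2*N))
(-381428 + T(717)) + L(n) = (-381428 + (1/2)*(448 + 717)/717) - 1659*(-106)**2 = (-381428 + (1/2)*(1/717)*1165) - 1659*11236 = (-381428 + 1165/1434) - 18640524 = -546966587/1434 - 18640524 = -27277478003/1434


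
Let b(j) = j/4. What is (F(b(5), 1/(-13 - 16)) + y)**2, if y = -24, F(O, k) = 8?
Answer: 256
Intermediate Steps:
b(j) = j/4 (b(j) = j*(1/4) = j/4)
(F(b(5), 1/(-13 - 16)) + y)**2 = (8 - 24)**2 = (-16)**2 = 256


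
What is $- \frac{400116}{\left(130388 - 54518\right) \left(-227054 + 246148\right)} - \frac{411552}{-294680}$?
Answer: $\frac{1241836972291}{889357611105} \approx 1.3963$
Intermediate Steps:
$- \frac{400116}{\left(130388 - 54518\right) \left(-227054 + 246148\right)} - \frac{411552}{-294680} = - \frac{400116}{75870 \cdot 19094} - - \frac{51444}{36835} = - \frac{400116}{1448661780} + \frac{51444}{36835} = \left(-400116\right) \frac{1}{1448661780} + \frac{51444}{36835} = - \frac{33343}{120721815} + \frac{51444}{36835} = \frac{1241836972291}{889357611105}$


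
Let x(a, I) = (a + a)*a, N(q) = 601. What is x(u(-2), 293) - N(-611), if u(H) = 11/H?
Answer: -1081/2 ≈ -540.50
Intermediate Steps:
x(a, I) = 2*a**2 (x(a, I) = (2*a)*a = 2*a**2)
x(u(-2), 293) - N(-611) = 2*(11/(-2))**2 - 1*601 = 2*(11*(-1/2))**2 - 601 = 2*(-11/2)**2 - 601 = 2*(121/4) - 601 = 121/2 - 601 = -1081/2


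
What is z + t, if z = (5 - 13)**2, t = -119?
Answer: -55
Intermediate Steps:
z = 64 (z = (-8)**2 = 64)
z + t = 64 - 119 = -55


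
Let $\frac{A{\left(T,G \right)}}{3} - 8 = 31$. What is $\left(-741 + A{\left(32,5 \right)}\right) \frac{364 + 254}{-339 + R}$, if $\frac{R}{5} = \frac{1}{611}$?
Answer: $\frac{58905288}{51781} \approx 1137.6$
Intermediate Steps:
$A{\left(T,G \right)} = 117$ ($A{\left(T,G \right)} = 24 + 3 \cdot 31 = 24 + 93 = 117$)
$R = \frac{5}{611} \approx 0.0081833$
$\left(-741 + A{\left(32,5 \right)}\right) \frac{364 + 254}{-339 + R} = \left(-741 + 117\right) \frac{364 + 254}{-339 + \frac{5}{611}} = - 624 \frac{618}{- \frac{207124}{611}} = - 624 \cdot 618 \left(- \frac{611}{207124}\right) = \left(-624\right) \left(- \frac{188799}{103562}\right) = \frac{58905288}{51781}$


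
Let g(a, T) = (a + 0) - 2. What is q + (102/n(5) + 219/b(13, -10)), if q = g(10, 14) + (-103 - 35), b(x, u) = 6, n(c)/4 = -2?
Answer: -425/4 ≈ -106.25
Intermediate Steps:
n(c) = -8 (n(c) = 4*(-2) = -8)
g(a, T) = -2 + a (g(a, T) = a - 2 = -2 + a)
q = -130 (q = (-2 + 10) + (-103 - 35) = 8 - 138 = -130)
q + (102/n(5) + 219/b(13, -10)) = -130 + (102/(-8) + 219/6) = -130 + (102*(-⅛) + 219*(⅙)) = -130 + (-51/4 + 73/2) = -130 + 95/4 = -425/4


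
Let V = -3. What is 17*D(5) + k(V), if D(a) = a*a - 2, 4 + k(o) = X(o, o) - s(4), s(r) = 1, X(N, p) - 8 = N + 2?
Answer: 393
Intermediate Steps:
X(N, p) = 10 + N (X(N, p) = 8 + (N + 2) = 8 + (2 + N) = 10 + N)
k(o) = 5 + o (k(o) = -4 + ((10 + o) - 1*1) = -4 + ((10 + o) - 1) = -4 + (9 + o) = 5 + o)
D(a) = -2 + a² (D(a) = a² - 2 = -2 + a²)
17*D(5) + k(V) = 17*(-2 + 5²) + (5 - 3) = 17*(-2 + 25) + 2 = 17*23 + 2 = 391 + 2 = 393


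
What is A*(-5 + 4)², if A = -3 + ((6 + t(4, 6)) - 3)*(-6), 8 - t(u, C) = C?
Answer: -33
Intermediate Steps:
t(u, C) = 8 - C
A = -33 (A = -3 + ((6 + (8 - 1*6)) - 3)*(-6) = -3 + ((6 + (8 - 6)) - 3)*(-6) = -3 + ((6 + 2) - 3)*(-6) = -3 + (8 - 3)*(-6) = -3 + 5*(-6) = -3 - 30 = -33)
A*(-5 + 4)² = -33*(-5 + 4)² = -33*(-1)² = -33*1 = -33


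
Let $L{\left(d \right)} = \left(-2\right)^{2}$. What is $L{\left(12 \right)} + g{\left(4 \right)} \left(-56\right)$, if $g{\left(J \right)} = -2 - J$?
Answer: $340$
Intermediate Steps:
$L{\left(d \right)} = 4$
$L{\left(12 \right)} + g{\left(4 \right)} \left(-56\right) = 4 + \left(-2 - 4\right) \left(-56\right) = 4 - -336 = 4 + 336 = 340$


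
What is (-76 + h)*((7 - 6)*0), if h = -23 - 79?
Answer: 0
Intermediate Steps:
h = -102
(-76 + h)*((7 - 6)*0) = (-76 - 102)*((7 - 6)*0) = -178*0 = 0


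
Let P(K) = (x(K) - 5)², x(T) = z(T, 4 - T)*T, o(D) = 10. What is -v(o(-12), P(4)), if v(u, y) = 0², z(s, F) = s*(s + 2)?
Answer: 0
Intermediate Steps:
z(s, F) = s*(2 + s)
x(T) = T²*(2 + T) (x(T) = (T*(2 + T))*T = T²*(2 + T))
P(K) = (-5 + K²*(2 + K))² (P(K) = (K²*(2 + K) - 5)² = (-5 + K²*(2 + K))²)
v(u, y) = 0
-v(o(-12), P(4)) = -1*0 = 0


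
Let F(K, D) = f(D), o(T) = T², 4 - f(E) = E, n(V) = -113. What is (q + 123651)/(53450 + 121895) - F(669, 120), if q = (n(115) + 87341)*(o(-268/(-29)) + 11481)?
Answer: 865706796971/147465145 ≈ 5870.6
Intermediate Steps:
f(E) = 4 - E
q = 848496849660/841 (q = (-113 + 87341)*((-268/(-29))² + 11481) = 87228*((-268*(-1/29))² + 11481) = 87228*((268/29)² + 11481) = 87228*(71824/841 + 11481) = 87228*(9727345/841) = 848496849660/841 ≈ 1.0089e+9)
F(K, D) = 4 - D
(q + 123651)/(53450 + 121895) - F(669, 120) = (848496849660/841 + 123651)/(53450 + 121895) - (4 - 1*120) = (848600840151/841)/175345 - (4 - 120) = (848600840151/841)*(1/175345) - 1*(-116) = 848600840151/147465145 + 116 = 865706796971/147465145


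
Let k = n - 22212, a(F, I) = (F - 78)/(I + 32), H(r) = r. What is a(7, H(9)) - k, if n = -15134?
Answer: 1531115/41 ≈ 37344.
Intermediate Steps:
a(F, I) = (-78 + F)/(32 + I)
k = -37346 (k = -15134 - 22212 = -37346)
a(7, H(9)) - k = (-78 + 7)/(32 + 9) - 1*(-37346) = -71/41 + 37346 = 1531115/41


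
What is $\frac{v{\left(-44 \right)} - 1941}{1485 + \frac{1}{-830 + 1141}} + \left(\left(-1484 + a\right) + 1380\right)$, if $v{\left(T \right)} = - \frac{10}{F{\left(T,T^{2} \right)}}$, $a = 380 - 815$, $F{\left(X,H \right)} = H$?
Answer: $- \frac{241548192395}{447057248} \approx -540.31$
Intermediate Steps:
$a = -435$ ($a = 380 - 815 = -435$)
$v{\left(T \right)} = - \frac{10}{T^{2}}$
$\frac{v{\left(-44 \right)} - 1941}{1485 + \frac{1}{-830 + 1141}} + \left(\left(-1484 + a\right) + 1380\right) = \frac{- \frac{10}{1936} - 1941}{1485 + \frac{1}{-830 + 1141}} + \left(\left(-1484 - 435\right) + 1380\right) = \frac{\left(-10\right) \frac{1}{1936} - 1941}{1485 + \frac{1}{311}} + \left(-1919 + 1380\right) = \frac{- \frac{5}{968} - 1941}{1485 + \frac{1}{311}} - 539 = - \frac{1878893}{968 \cdot \frac{461836}{311}} - 539 = \left(- \frac{1878893}{968}\right) \frac{311}{461836} - 539 = - \frac{584335723}{447057248} - 539 = - \frac{241548192395}{447057248}$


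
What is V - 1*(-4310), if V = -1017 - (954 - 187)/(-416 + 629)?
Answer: 700642/213 ≈ 3289.4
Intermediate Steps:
V = -217388/213 (V = -1017 - 767/213 = -217388/213 ≈ -1020.6)
V - 1*(-4310) = -217388/213 - 1*(-4310) = -217388/213 + 4310 = 700642/213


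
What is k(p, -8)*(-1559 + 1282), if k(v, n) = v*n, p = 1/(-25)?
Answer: -2216/25 ≈ -88.640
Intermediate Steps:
p = -1/25 ≈ -0.040000
k(v, n) = n*v
k(p, -8)*(-1559 + 1282) = (-8*(-1/25))*(-1559 + 1282) = (8/25)*(-277) = -2216/25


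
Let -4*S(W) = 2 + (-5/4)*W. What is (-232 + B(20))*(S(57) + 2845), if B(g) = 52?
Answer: -2060865/4 ≈ -5.1522e+5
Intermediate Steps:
S(W) = -1/2 + 5*W/16 (S(W) = -(2 + (-5/4)*W)/4 = -(2 + (-5*1/4)*W)/4 = -(2 - 5*W/4)/4 = -1/2 + 5*W/16)
(-232 + B(20))*(S(57) + 2845) = (-232 + 52)*((-1/2 + (5/16)*57) + 2845) = -180*((-1/2 + 285/16) + 2845) = -180*(277/16 + 2845) = -180*45797/16 = -2060865/4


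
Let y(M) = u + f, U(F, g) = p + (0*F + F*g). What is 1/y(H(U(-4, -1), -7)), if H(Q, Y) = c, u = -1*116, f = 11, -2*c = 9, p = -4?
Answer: -1/105 ≈ -0.0095238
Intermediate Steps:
c = -9/2 (c = -½*9 = -9/2 ≈ -4.5000)
U(F, g) = -4 + F*g (U(F, g) = -4 + (0*F + F*g) = -4 + (0 + F*g) = -4 + F*g)
u = -116
H(Q, Y) = -9/2
y(M) = -105 (y(M) = -116 + 11 = -105)
1/y(H(U(-4, -1), -7)) = 1/(-105) = -1/105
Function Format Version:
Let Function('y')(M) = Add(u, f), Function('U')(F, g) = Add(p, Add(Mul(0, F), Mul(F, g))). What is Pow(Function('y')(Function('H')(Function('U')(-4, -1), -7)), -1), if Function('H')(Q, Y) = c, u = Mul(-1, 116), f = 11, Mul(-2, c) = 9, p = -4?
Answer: Rational(-1, 105) ≈ -0.0095238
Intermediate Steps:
c = Rational(-9, 2) (c = Mul(Rational(-1, 2), 9) = Rational(-9, 2) ≈ -4.5000)
Function('U')(F, g) = Add(-4, Mul(F, g)) (Function('U')(F, g) = Add(-4, Add(Mul(0, F), Mul(F, g))) = Add(-4, Add(0, Mul(F, g))) = Add(-4, Mul(F, g)))
u = -116
Function('H')(Q, Y) = Rational(-9, 2)
Function('y')(M) = -105 (Function('y')(M) = Add(-116, 11) = -105)
Pow(Function('y')(Function('H')(Function('U')(-4, -1), -7)), -1) = Pow(-105, -1) = Rational(-1, 105)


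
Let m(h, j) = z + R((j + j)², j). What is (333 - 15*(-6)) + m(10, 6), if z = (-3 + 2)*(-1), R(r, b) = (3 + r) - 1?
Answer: 570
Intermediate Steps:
R(r, b) = 2 + r
z = 1 (z = -1*(-1) = 1)
m(h, j) = 3 + 4*j² (m(h, j) = 1 + (2 + (j + j)²) = 1 + (2 + (2*j)²) = 1 + (2 + 4*j²) = 3 + 4*j²)
(333 - 15*(-6)) + m(10, 6) = (333 - 15*(-6)) + (3 + 4*6²) = (333 + 90) + (3 + 4*36) = 423 + (3 + 144) = 423 + 147 = 570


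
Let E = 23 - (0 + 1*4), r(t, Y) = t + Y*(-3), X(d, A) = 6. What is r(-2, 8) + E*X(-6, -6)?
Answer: 88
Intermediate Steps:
r(t, Y) = t - 3*Y
E = 19 (E = 23 - (0 + 4) = 23 - 1*4 = 23 - 4 = 19)
r(-2, 8) + E*X(-6, -6) = (-2 - 3*8) + 19*6 = (-2 - 24) + 114 = -26 + 114 = 88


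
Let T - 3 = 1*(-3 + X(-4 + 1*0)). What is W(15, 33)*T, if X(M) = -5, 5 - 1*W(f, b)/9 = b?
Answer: 1260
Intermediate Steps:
W(f, b) = 45 - 9*b
T = -5 (T = 3 + 1*(-3 - 5) = 3 + 1*(-8) = 3 - 8 = -5)
W(15, 33)*T = (45 - 9*33)*(-5) = (45 - 297)*(-5) = -252*(-5) = 1260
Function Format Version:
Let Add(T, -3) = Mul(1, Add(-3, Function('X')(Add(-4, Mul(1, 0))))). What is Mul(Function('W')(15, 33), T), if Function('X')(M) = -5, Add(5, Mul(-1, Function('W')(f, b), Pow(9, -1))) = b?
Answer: 1260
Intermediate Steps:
Function('W')(f, b) = Add(45, Mul(-9, b))
T = -5 (T = Add(3, Mul(1, Add(-3, -5))) = Add(3, Mul(1, -8)) = Add(3, -8) = -5)
Mul(Function('W')(15, 33), T) = Mul(Add(45, Mul(-9, 33)), -5) = Mul(Add(45, -297), -5) = Mul(-252, -5) = 1260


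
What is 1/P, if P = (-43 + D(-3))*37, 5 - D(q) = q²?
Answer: -1/1739 ≈ -0.00057504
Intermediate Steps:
D(q) = 5 - q²
P = -1739 (P = (-43 + (5 - 1*(-3)²))*37 = (-43 + (5 - 1*9))*37 = (-43 + (5 - 9))*37 = (-43 - 4)*37 = -47*37 = -1739)
1/P = 1/(-1739) = -1/1739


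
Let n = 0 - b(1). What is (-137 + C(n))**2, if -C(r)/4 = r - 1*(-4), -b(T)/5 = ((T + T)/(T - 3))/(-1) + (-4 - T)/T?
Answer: 5329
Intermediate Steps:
b(T) = -5*(-4 - T)/T + 10*T/(-3 + T) (b(T) = -5*(((T + T)/(T - 3))/(-1) + (-4 - T)/T) = -5*(((2*T)/(-3 + T))*(-1) + (-4 - T)/T) = -5*((2*T/(-3 + T))*(-1) + (-4 - T)/T) = -5*(-2*T/(-3 + T) + (-4 - T)/T) = -5*((-4 - T)/T - 2*T/(-3 + T)) = -5*(-4 - T)/T + 10*T/(-3 + T))
n = -20 (n = 0 - 5*(-12 + 1 + 3*1**2)/(1*(-3 + 1)) = 0 - 5*(-12 + 1 + 3*1)/(-2) = 0 - 5*(-1)*(-12 + 1 + 3)/2 = 0 - 5*(-1)*(-8)/2 = 0 - 1*20 = 0 - 20 = -20)
C(r) = -16 - 4*r (C(r) = -4*(r - 1*(-4)) = -4*(r + 4) = -4*(4 + r) = -16 - 4*r)
(-137 + C(n))**2 = (-137 + (-16 - 4*(-20)))**2 = (-137 + (-16 + 80))**2 = (-137 + 64)**2 = (-73)**2 = 5329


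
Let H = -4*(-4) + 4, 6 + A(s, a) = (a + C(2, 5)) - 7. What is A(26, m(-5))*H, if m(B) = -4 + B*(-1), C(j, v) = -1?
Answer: -260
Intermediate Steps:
m(B) = -4 - B
A(s, a) = -14 + a (A(s, a) = -6 + ((a - 1) - 7) = -6 + ((-1 + a) - 7) = -6 + (-8 + a) = -14 + a)
H = 20 (H = 16 + 4 = 20)
A(26, m(-5))*H = (-14 + (-4 - 1*(-5)))*20 = (-14 + (-4 + 5))*20 = (-14 + 1)*20 = -13*20 = -260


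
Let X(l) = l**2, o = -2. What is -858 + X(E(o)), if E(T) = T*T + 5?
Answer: -777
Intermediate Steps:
E(T) = 5 + T**2 (E(T) = T**2 + 5 = 5 + T**2)
-858 + X(E(o)) = -858 + (5 + (-2)**2)**2 = -858 + (5 + 4)**2 = -858 + 9**2 = -858 + 81 = -777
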